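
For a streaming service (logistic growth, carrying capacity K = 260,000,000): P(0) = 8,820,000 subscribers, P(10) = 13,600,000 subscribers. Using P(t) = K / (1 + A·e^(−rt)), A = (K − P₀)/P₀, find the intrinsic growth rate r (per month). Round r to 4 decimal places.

r ≈ 0.0452 per month

A = (260000000 − 8820000)/8820000 = 28.47846
13600000 = 260000000/(1 + 28.47846·e^(−r·10)) → e^(−10r) = (19.11765 − 1)/28.47846 = 0.636188
r = −ln(0.636188)/10 = 0.45226/10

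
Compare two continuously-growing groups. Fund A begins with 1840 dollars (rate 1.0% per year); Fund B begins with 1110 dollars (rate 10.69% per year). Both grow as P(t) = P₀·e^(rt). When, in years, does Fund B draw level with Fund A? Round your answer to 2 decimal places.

t ≈ 5.22 years

1840·e^(0.01t) = 1110·e^(0.1069t)
1840/1110 = e^((0.1069 − 0.01)t) → ln(1.65766) = 0.0969·t
t = 0.50541 / 0.0969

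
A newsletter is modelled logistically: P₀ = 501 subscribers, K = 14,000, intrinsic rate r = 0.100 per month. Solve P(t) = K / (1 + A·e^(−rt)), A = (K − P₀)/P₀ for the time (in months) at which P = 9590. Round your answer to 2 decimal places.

t ≈ 40.71 months

A = (14000 − 501)/501 = 26.94411
9590 = 14000/(1 + 26.94411·e^(−0.1t)) → 1 + 26.94411·e^(−0.1t) = 1.45985
e^(−0.1t) = 0.017067 → t = ln(58.59275)/0.1 = 4.07061/0.1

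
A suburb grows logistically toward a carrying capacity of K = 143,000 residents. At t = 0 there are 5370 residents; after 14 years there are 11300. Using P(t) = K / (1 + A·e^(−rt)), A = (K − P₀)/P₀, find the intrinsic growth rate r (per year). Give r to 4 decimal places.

A = (143000 − 5370)/5370 = 25.62942
11300 = 143000/(1 + 25.62942·e^(−r·14)) → e^(−14r) = (12.65487 − 1)/25.62942 = 0.454746
r = −ln(0.454746)/14 = 0.78802/14

r ≈ 0.0563 per year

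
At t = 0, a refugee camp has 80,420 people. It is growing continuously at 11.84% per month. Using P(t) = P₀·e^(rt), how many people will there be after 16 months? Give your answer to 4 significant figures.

≈ 534,700 people

P(16) = 80420 · e^(0.1184·16) = 80420 · e^(1.8944)
= 80420 · 6.64856 ≈ 534677.04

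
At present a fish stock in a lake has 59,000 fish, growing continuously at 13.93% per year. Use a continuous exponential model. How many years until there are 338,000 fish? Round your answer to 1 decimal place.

t ≈ 12.5 years

338000 = 59000 · e^(0.1393·t)
t = ln(338000/59000) / 0.1393 = ln(5.72881) / 0.1393 = 1.74551 / 0.1393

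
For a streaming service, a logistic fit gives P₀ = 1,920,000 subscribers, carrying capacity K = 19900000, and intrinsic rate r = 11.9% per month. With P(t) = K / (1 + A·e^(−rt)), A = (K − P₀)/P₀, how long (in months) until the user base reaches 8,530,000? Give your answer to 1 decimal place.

A = (19900000 − 1920000)/1920000 = 9.36458
8530000 = 19900000/(1 + 9.36458·e^(−0.119t)) → 1 + 9.36458·e^(−0.119t) = 2.33294
e^(−0.119t) = 0.142339 → t = ln(7.0255)/0.119 = 1.94955/0.119

t ≈ 16.4 months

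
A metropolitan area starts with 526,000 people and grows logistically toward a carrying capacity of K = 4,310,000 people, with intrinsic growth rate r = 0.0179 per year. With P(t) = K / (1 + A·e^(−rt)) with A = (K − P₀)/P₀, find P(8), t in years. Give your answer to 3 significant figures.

A = (4310000 − 526000)/526000 = 7.19392
P(8) = 4310000 / (1 + 7.19392·e^(−0.0179·8)) = 4310000 / (1 + 7.19392·0.866581)
= 4310000 / 7.23411 ≈ 595788.62

≈ 596,000 people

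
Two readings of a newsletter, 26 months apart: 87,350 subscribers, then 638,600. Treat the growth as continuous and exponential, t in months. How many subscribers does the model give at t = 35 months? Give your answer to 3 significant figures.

≈ 1,270,000 subscribers

r = ln(638600/87350) / 26 ≈ 0.076514 per month
P(35) = 87350 · e^(0.076514·35) = 87350 · 14.55564 ≈ 1271434.73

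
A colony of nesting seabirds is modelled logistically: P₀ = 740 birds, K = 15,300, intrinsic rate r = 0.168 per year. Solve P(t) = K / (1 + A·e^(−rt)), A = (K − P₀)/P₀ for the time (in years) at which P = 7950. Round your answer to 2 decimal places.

A = (15300 − 740)/740 = 19.67568
7950 = 15300/(1 + 19.67568·e^(−0.168t)) → 1 + 19.67568·e^(−0.168t) = 1.92453
e^(−0.168t) = 0.046988 → t = ln(21.28185)/0.168 = 3.05785/0.168

t ≈ 18.20 years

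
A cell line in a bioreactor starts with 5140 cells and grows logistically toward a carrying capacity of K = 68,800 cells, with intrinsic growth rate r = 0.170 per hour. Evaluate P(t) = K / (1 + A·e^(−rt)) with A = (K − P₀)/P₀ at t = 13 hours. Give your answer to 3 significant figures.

A = (68800 − 5140)/5140 = 12.38521
P(13) = 68800 / (1 + 12.38521·e^(−0.17·13)) = 68800 / (1 + 12.38521·0.109701)
= 68800 / 2.35867 ≈ 29169.03

≈ 29,200 cells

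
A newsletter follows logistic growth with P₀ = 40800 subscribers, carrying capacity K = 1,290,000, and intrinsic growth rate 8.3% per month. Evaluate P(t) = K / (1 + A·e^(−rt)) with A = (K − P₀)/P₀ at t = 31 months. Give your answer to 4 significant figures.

A = (1290000 − 40800)/40800 = 30.61765
P(31) = 1290000 / (1 + 30.61765·e^(−0.083·31)) = 1290000 / (1 + 30.61765·0.076306)
= 1290000 / 3.33632 ≈ 386653.69

≈ 386,700 subscribers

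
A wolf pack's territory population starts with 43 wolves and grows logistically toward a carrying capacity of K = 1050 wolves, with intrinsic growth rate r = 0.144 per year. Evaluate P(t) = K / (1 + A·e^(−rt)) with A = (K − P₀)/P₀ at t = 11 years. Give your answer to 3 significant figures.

A = (1050 − 43)/43 = 23.4186
P(11) = 1050 / (1 + 23.4186·e^(−0.144·11)) = 1050 / (1 + 23.4186·0.205153)
= 1050 / 5.80439 ≈ 180.9

≈ 181 wolves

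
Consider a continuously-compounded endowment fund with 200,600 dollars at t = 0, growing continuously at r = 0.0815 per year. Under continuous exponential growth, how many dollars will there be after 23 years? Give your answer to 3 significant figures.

P(23) = 200600 · e^(0.0815·23) = 200600 · e^(1.8745)
= 200600 · 6.51756 ≈ 1307422.44

≈ 1,310,000 dollars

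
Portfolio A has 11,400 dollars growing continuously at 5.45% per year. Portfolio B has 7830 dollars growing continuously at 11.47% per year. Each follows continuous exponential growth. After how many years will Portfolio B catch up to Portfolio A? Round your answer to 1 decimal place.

11400·e^(0.0545t) = 7830·e^(0.1147t)
11400/7830 = e^((0.1147 − 0.0545)t) → ln(1.45594) = 0.0602·t
t = 0.37565 / 0.0602

t ≈ 6.2 years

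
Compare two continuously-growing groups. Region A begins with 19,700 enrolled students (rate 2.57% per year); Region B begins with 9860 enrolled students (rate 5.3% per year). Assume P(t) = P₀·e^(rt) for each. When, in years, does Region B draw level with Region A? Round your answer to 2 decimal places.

19700·e^(0.0257t) = 9860·e^(0.053t)
19700/9860 = e^((0.053 − 0.0257)t) → ln(1.99797) = 0.0273·t
t = 0.69213 / 0.0273

t ≈ 25.35 years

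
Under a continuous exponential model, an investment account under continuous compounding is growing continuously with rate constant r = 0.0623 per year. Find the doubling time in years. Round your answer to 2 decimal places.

doubling time = ln(2) / |r| = 0.69315 / 0.0623

doubling time ≈ 11.13 years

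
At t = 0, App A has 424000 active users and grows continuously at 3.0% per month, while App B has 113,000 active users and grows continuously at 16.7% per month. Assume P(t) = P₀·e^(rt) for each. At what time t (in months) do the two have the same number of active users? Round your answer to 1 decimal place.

424000·e^(0.03t) = 113000·e^(0.167t)
424000/113000 = e^((0.167 − 0.03)t) → ln(3.75221) = 0.137·t
t = 1.32235 / 0.137

t ≈ 9.7 months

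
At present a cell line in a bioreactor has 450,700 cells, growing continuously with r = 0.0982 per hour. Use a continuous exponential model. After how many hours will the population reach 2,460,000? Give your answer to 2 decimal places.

t ≈ 17.28 hours

2460000 = 450700 · e^(0.0982·t)
t = ln(2460000/450700) / 0.0982 = ln(5.45818) / 0.0982 = 1.69711 / 0.0982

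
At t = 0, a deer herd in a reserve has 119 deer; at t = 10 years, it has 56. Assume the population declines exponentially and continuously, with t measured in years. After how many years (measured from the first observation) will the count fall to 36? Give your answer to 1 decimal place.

r = ln(56/119) / 10 ≈ -0.075377 per year
t = ln(36/119) / r = -1.1956 / -0.075377 ≈ 15.862

t ≈ 15.9 years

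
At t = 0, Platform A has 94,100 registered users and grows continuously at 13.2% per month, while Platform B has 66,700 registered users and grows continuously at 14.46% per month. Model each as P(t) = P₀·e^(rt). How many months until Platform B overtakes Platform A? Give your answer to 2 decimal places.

94100·e^(0.132t) = 66700·e^(0.1446t)
94100/66700 = e^((0.1446 − 0.132)t) → ln(1.41079) = 0.0126·t
t = 0.34415 / 0.0126

t ≈ 27.31 months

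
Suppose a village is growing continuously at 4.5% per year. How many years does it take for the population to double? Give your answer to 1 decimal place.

doubling time ≈ 15.4 years

doubling time = ln(2) / |r| = 0.69315 / 0.045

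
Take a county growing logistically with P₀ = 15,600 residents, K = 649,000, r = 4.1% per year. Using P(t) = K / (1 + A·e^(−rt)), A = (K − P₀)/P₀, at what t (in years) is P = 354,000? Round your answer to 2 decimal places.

t ≈ 94.78 years

A = (649000 − 15600)/15600 = 40.60256
354000 = 649000/(1 + 40.60256·e^(−0.041t)) → 1 + 40.60256·e^(−0.041t) = 1.83333
e^(−0.041t) = 0.020524 → t = ln(48.72308)/0.041 = 3.88615/0.041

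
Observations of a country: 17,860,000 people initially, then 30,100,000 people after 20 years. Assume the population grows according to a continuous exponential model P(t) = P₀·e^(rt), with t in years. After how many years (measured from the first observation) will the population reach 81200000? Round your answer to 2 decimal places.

r = ln(30100000/17860000) / 20 ≈ 0.026098 per year
t = ln(81200000/17860000) / r = 1.51435 / 0.026098 ≈ 58.025

t ≈ 58.03 years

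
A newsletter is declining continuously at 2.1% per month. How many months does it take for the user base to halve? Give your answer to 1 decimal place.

half-life ≈ 33.0 months

half-life = ln(2) / |r| = 0.69315 / 0.021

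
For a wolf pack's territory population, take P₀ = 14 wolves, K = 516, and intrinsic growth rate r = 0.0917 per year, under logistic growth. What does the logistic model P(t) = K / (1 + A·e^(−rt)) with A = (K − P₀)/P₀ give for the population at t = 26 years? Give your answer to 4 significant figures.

A = (516 − 14)/14 = 35.85714
P(26) = 516 / (1 + 35.85714·e^(−0.0917·26)) = 516 / (1 + 35.85714·0.092163)
= 516 / 4.30469 ≈ 119.87

≈ 119.9 wolves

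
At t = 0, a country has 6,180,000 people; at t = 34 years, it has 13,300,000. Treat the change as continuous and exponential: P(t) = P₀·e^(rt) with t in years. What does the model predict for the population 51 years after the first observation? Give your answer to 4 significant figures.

≈ 19,510,000 people

r = ln(13300000/6180000) / 34 ≈ 0.022543 per year
P(51) = 6180000 · e^(0.022543·51) = 6180000 · 3.15715 ≈ 19511166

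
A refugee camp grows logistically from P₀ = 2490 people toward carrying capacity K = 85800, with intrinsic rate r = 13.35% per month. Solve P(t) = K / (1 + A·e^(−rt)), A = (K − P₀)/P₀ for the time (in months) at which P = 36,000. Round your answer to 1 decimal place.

t ≈ 23.9 months

A = (85800 − 2490)/2490 = 33.45783
36000 = 85800/(1 + 33.45783·e^(−0.1335t)) → 1 + 33.45783·e^(−0.1335t) = 2.38333
e^(−0.1335t) = 0.041346 → t = ln(24.18638)/0.1335 = 3.18579/0.1335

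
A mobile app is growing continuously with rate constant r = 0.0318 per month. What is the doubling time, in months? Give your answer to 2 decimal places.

doubling time ≈ 21.80 months

doubling time = ln(2) / |r| = 0.69315 / 0.0318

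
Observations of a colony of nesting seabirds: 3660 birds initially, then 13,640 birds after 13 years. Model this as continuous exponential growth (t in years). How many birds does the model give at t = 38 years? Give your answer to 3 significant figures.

≈ 171,000 birds

r = ln(13640/3660) / 13 ≈ 0.101196 per year
P(38) = 3660 · e^(0.101196·38) = 3660 · 46.77902 ≈ 171211.22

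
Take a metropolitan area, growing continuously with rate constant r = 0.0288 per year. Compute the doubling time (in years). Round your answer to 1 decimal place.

doubling time ≈ 24.1 years

doubling time = ln(2) / |r| = 0.69315 / 0.0288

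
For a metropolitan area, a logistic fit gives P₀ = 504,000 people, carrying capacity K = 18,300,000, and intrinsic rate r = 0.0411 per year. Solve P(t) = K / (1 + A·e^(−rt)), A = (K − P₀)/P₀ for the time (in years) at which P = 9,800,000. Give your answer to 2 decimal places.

A = (18300000 − 504000)/504000 = 35.30952
9800000 = 18300000/(1 + 35.30952·e^(−0.0411t)) → 1 + 35.30952·e^(−0.0411t) = 1.86735
e^(−0.0411t) = 0.024564 → t = ln(40.7098)/0.0411 = 3.70647/0.0411

t ≈ 90.18 years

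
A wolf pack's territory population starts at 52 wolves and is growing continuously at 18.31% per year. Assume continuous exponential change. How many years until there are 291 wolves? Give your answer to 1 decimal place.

291 = 52 · e^(0.1831·t)
t = ln(291/52) / 0.1831 = ln(5.59615) / 0.1831 = 1.72208 / 0.1831

t ≈ 9.4 years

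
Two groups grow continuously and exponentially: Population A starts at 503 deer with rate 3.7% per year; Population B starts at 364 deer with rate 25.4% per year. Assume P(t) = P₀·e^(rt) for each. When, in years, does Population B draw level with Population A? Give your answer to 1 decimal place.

503·e^(0.037t) = 364·e^(0.254t)
503/364 = e^((0.254 − 0.037)t) → ln(1.38187) = 0.217·t
t = 0.32344 / 0.217

t ≈ 1.5 years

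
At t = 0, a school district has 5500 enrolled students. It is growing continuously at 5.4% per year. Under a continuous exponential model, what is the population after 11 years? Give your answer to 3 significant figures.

P(11) = 5500 · e^(0.054·11) = 5500 · e^(0.594)
= 5500 · 1.81122 ≈ 9961.7

≈ 9,960 enrolled students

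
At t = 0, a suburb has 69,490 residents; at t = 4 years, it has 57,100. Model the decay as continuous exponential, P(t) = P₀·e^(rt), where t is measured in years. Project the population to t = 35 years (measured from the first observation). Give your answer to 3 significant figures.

r = ln(57100/69490) / 4 ≈ -0.049095 per year
P(35) = 69490 · e^(-0.049095·35) = 69490 · 0.17937 ≈ 12464.3

≈ 12,500 residents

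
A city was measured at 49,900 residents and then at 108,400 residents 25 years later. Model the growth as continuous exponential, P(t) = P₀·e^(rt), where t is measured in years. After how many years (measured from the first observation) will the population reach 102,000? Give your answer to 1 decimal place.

t ≈ 23.0 years

r = ln(108400/49900) / 25 ≈ 0.031032 per year
t = ln(102000/49900) / r = 0.71495 / 0.031032 ≈ 23.039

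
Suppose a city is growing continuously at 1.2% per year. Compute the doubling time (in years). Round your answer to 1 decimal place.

doubling time = ln(2) / |r| = 0.69315 / 0.012

doubling time ≈ 57.8 years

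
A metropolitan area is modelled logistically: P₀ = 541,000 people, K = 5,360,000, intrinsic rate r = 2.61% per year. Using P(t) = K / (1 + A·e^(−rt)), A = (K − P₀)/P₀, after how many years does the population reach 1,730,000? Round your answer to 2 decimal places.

A = (5360000 − 541000)/541000 = 8.90758
1730000 = 5360000/(1 + 8.90758·e^(−0.0261t)) → 1 + 8.90758·e^(−0.0261t) = 3.09827
e^(−0.0261t) = 0.23556 → t = ln(4.24521)/0.0261 = 1.44579/0.0261

t ≈ 55.39 years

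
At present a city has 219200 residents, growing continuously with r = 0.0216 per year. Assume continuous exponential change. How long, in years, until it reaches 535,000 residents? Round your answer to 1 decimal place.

535000 = 219200 · e^(0.0216·t)
t = ln(535000/219200) / 0.0216 = ln(2.44069) / 0.0216 = 0.89228 / 0.0216

t ≈ 41.3 years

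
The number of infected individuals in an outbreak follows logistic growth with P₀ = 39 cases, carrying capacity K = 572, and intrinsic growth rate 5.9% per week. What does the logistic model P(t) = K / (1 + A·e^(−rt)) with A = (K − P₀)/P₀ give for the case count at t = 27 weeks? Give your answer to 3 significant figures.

A = (572 − 39)/39 = 13.66667
P(27) = 572 / (1 + 13.66667·e^(−0.059·27)) = 572 / (1 + 13.66667·0.203315)
= 572 / 3.77863 ≈ 151.38

≈ 151 cases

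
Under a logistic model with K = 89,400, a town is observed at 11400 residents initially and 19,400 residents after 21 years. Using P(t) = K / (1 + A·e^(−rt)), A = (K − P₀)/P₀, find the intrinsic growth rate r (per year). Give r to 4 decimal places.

r ≈ 0.0305 per year

A = (89400 − 11400)/11400 = 6.84211
19400 = 89400/(1 + 6.84211·e^(−r·21)) → e^(−21r) = (4.60825 − 1)/6.84211 = 0.527359
r = −ln(0.527359)/21 = 0.63987/21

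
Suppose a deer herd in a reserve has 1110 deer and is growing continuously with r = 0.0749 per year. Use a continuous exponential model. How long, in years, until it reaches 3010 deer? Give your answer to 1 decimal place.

t ≈ 13.3 years

3010 = 1110 · e^(0.0749·t)
t = ln(3010/1110) / 0.0749 = ln(2.71171) / 0.0749 = 0.99758 / 0.0749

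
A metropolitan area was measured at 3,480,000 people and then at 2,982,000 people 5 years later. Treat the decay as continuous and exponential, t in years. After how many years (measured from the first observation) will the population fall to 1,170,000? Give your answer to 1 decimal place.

t ≈ 35.3 years

r = ln(2982000/3480000) / 5 ≈ -0.030888 per year
t = ln(1170000/3480000) / r = -1.09003 / -0.030888 ≈ 35.29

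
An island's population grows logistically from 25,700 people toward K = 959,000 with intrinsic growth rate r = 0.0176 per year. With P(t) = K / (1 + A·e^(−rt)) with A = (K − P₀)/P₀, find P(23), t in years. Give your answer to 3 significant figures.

≈ 38,000 people

A = (959000 − 25700)/25700 = 36.31518
P(23) = 959000 / (1 + 36.31518·e^(−0.0176·23)) = 959000 / (1 + 36.31518·0.66711)
= 959000 / 25.22622 ≈ 38015.99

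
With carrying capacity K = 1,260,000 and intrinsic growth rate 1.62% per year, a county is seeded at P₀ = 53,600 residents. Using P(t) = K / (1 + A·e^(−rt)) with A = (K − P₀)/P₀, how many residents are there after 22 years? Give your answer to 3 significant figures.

A = (1260000 − 53600)/53600 = 22.50746
P(22) = 1260000 / (1 + 22.50746·e^(−0.0162·22)) = 1260000 / (1 + 22.50746·0.700192)
= 1260000 / 16.75956 ≈ 75180.99

≈ 75,200 residents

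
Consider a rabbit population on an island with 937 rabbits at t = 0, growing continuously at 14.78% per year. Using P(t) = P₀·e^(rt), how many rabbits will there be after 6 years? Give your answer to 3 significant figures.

P(6) = 937 · e^(0.1478·6) = 937 · e^(0.8868)
= 937 · 2.42735 ≈ 2274.43

≈ 2,270 rabbits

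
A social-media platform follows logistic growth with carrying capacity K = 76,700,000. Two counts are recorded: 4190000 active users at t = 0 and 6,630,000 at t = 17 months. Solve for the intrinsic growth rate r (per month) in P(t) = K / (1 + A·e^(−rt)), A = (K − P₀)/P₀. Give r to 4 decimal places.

A = (76700000 − 4190000)/4190000 = 17.30549
6630000 = 76700000/(1 + 17.30549·e^(−r·17)) → e^(−17r) = (11.56863 − 1)/17.30549 = 0.61071
r = −ln(0.61071)/17 = 0.49313/17

r ≈ 0.0290 per month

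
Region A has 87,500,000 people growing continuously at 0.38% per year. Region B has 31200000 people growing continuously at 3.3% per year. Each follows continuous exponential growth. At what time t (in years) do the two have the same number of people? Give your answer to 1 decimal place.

t ≈ 35.3 years

87500000·e^(0.0038t) = 31200000·e^(0.033t)
87500000/31200000 = e^((0.033 − 0.0038)t) → ln(2.80449) = 0.0292·t
t = 1.03122 / 0.0292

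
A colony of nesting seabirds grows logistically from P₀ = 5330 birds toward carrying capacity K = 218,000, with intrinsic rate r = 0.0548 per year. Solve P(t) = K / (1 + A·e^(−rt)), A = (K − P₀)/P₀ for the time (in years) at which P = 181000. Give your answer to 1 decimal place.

t ≈ 96.2 years

A = (218000 − 5330)/5330 = 39.90056
181000 = 218000/(1 + 39.90056·e^(−0.0548t)) → 1 + 39.90056·e^(−0.0548t) = 1.20442
e^(−0.0548t) = 0.005123 → t = ln(195.18924)/0.0548 = 5.27397/0.0548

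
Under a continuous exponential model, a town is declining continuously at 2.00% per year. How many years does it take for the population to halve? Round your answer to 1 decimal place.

half-life ≈ 34.7 years

half-life = ln(2) / |r| = 0.69315 / 0.02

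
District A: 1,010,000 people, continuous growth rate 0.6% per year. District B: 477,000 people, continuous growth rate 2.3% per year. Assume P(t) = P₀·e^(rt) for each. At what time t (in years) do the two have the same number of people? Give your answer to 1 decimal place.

t ≈ 44.1 years

1010000·e^(0.006t) = 477000·e^(0.023t)
1010000/477000 = e^((0.023 − 0.006)t) → ln(2.1174) = 0.017·t
t = 0.75019 / 0.017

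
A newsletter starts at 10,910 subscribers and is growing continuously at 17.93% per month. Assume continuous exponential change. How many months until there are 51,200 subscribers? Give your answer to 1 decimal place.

51200 = 10910 · e^(0.1793·t)
t = ln(51200/10910) / 0.1793 = ln(4.69294) / 0.1793 = 1.54606 / 0.1793

t ≈ 8.6 months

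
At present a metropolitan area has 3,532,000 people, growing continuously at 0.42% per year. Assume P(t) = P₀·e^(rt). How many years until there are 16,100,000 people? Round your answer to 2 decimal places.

16100000 = 3532000 · e^(0.0042·t)
t = ln(16100000/3532000) / 0.0042 = ln(4.55832) / 0.0042 = 1.51695 / 0.0042

t ≈ 361.18 years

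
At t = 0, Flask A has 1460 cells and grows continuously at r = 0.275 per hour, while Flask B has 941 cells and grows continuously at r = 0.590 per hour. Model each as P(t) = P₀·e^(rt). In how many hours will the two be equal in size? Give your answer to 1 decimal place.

t ≈ 1.4 hours

1460·e^(0.275t) = 941·e^(0.59t)
1460/941 = e^((0.59 − 0.275)t) → ln(1.55154) = 0.315·t
t = 0.43925 / 0.315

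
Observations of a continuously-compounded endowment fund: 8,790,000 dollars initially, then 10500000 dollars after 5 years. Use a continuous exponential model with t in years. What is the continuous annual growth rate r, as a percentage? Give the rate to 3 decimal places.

r ≈ 3.555% per year

10500000 = 8790000 · e^(r·5)
e^(5r) = 10500000/8790000 = 1.19454
r = ln(1.19454) / 5 = 0.17776 / 5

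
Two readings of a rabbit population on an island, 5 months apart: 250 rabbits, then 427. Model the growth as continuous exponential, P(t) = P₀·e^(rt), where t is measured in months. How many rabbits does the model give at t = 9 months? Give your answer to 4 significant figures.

≈ 655.3 rabbits

r = ln(427/250) / 5 ≈ 0.107065 per month
P(9) = 250 · e^(0.107065·9) = 250 · 2.62107 ≈ 655.27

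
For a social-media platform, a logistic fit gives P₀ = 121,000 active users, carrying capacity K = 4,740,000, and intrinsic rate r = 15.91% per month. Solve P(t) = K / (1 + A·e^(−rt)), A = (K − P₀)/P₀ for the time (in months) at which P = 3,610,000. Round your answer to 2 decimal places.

t ≈ 30.19 months

A = (4740000 − 121000)/121000 = 38.17355
3610000 = 4740000/(1 + 38.17355·e^(−0.1591t)) → 1 + 38.17355·e^(−0.1591t) = 1.31302
e^(−0.1591t) = 0.0082 → t = ln(121.95268)/0.1591 = 4.80363/0.1591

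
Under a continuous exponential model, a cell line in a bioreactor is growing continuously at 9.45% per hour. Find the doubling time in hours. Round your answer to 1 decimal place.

doubling time = ln(2) / |r| = 0.69315 / 0.0945

doubling time ≈ 7.3 hours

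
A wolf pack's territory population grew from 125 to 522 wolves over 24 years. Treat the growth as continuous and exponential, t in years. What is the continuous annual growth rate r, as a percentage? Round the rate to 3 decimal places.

r ≈ 5.956% per year

522 = 125 · e^(r·24)
e^(24r) = 522/125 = 4.176
r = ln(4.176) / 24 = 1.42935 / 24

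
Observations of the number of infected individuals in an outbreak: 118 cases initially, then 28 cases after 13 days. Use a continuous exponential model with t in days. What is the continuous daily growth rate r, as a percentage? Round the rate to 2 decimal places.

r ≈ -11.07% per day

28 = 118 · e^(r·13)
e^(13r) = 28/118 = 0.23729
r = ln(0.23729) / 13 = -1.43848 / 13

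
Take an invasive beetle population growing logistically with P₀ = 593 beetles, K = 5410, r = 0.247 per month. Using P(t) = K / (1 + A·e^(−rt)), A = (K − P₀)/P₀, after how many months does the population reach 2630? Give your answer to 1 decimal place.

A = (5410 − 593)/593 = 8.1231
2630 = 5410/(1 + 8.1231·e^(−0.247t)) → 1 + 8.1231·e^(−0.247t) = 2.05703
e^(−0.247t) = 0.130127 → t = ln(7.68481)/0.247 = 2.03925/0.247

t ≈ 8.3 months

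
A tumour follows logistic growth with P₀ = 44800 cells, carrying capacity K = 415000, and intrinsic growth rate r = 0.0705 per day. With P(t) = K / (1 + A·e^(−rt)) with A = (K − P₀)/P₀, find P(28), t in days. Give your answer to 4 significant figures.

≈ 193,200 cells

A = (415000 − 44800)/44800 = 8.26339
P(28) = 415000 / (1 + 8.26339·e^(−0.0705·28)) = 415000 / (1 + 8.26339·0.1389)
= 415000 / 2.14779 ≈ 193222.19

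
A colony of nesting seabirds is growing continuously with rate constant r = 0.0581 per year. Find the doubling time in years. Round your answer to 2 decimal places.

doubling time = ln(2) / |r| = 0.69315 / 0.0581

doubling time ≈ 11.93 years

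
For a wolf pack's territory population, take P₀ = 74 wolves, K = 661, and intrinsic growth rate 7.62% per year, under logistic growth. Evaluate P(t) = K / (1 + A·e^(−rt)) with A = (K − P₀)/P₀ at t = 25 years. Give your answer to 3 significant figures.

≈ 303 wolves

A = (661 − 74)/74 = 7.93243
P(25) = 661 / (1 + 7.93243·e^(−0.0762·25)) = 661 / (1 + 7.93243·0.148823)
= 661 / 2.18053 ≈ 303.14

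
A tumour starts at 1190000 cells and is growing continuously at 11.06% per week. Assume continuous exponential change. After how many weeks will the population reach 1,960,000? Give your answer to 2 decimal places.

t ≈ 4.51 weeks

1960000 = 1190000 · e^(0.1106·t)
t = ln(1960000/1190000) / 0.1106 = ln(1.64706) / 0.1106 = 0.49899 / 0.1106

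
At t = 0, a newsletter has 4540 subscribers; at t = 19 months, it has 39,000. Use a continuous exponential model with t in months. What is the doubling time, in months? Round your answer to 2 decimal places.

r = ln(39000/4540) / 19 = ln(8.59031) / 19 ≈ 0.113191 per month
doubling time = ln 2 / |r| = 0.69315 / 0.113191

doubling time ≈ 6.12 months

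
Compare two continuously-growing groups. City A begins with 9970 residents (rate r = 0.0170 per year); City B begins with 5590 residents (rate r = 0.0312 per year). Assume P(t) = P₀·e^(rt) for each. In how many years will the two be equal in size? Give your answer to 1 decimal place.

9970·e^(0.017t) = 5590·e^(0.0312t)
9970/5590 = e^((0.0312 − 0.017)t) → ln(1.78354) = 0.0142·t
t = 0.5786 / 0.0142

t ≈ 40.7 years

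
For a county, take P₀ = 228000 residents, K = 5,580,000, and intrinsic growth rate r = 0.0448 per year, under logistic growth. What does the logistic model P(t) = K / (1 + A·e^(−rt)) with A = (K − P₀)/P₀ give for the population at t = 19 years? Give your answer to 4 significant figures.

A = (5580000 − 228000)/228000 = 23.47368
P(19) = 5580000 / (1 + 23.47368·e^(−0.0448·19)) = 5580000 / (1 + 23.47368·0.426902)
= 5580000 / 11.02097 ≈ 506307.49

≈ 506,300 residents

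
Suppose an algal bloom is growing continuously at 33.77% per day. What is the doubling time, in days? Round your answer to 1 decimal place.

doubling time = ln(2) / |r| = 0.69315 / 0.3377

doubling time ≈ 2.1 days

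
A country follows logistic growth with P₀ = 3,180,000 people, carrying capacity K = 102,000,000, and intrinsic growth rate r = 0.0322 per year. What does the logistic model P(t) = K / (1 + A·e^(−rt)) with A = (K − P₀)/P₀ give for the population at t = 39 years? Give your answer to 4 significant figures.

A = (102000000 − 3180000)/3180000 = 31.07547
P(39) = 102000000 / (1 + 31.07547·e^(−0.0322·39)) = 102000000 / (1 + 31.07547·0.284848)
= 102000000 / 9.85178 ≈ 10353456.66

≈ 10,350,000 people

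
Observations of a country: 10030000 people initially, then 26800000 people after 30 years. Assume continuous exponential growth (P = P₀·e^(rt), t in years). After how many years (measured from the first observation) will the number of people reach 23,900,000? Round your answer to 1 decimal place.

r = ln(26800000/10030000) / 30 ≈ 0.032761 per year
t = ln(23900000/10030000) / r = 0.8683 / 0.032761 ≈ 26.504

t ≈ 26.5 years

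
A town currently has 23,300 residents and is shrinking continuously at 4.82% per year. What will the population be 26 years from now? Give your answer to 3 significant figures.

P(26) = 23300 · e^(-0.0482·26) = 23300 · e^(-1.2532)
= 23300 · 0.28559 ≈ 6654.23

≈ 6,650 residents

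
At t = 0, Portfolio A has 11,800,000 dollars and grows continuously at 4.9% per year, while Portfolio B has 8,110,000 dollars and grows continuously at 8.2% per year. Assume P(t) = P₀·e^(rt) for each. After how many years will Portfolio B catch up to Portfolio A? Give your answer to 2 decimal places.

t ≈ 11.36 years

11800000·e^(0.049t) = 8110000·e^(0.082t)
11800000/8110000 = e^((0.082 − 0.049)t) → ln(1.45499) = 0.033·t
t = 0.375 / 0.033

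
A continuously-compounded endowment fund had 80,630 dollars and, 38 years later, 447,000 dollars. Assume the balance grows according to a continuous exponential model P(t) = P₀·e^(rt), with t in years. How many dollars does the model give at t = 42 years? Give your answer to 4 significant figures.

r = ln(447000/80630) / 38 ≈ 0.045071 per year
P(42) = 80630 · e^(0.045071·42) = 80630 · 6.63906 ≈ 535307.59

≈ 535,300 dollars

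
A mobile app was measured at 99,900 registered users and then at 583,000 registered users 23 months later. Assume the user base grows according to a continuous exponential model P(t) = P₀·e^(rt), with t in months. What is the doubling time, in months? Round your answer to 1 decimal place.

r = ln(583000/99900) / 23 = ln(5.83584) / 23 ≈ 0.076696 per month
doubling time = ln 2 / |r| = 0.69315 / 0.076696

doubling time ≈ 9.0 months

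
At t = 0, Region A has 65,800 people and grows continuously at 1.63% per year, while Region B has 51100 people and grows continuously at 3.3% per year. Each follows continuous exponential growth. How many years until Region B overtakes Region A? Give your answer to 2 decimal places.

65800·e^(0.0163t) = 51100·e^(0.033t)
65800/51100 = e^((0.033 − 0.0163)t) → ln(1.28767) = 0.0167·t
t = 0.25284 / 0.0167

t ≈ 15.14 years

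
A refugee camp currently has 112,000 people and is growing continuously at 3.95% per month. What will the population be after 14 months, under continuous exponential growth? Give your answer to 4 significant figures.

P(14) = 112000 · e^(0.0395·14) = 112000 · e^(0.553)
= 112000 · 1.73846 ≈ 194707.59

≈ 194,700 people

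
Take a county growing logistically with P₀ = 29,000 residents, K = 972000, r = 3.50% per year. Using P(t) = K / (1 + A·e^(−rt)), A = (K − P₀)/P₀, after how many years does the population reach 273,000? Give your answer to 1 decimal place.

t ≈ 72.6 years

A = (972000 − 29000)/29000 = 32.51724
273000 = 972000/(1 + 32.51724·e^(−0.035t)) → 1 + 32.51724·e^(−0.035t) = 3.56044
e^(−0.035t) = 0.078741 → t = ln(12.69987)/0.035 = 2.54159/0.035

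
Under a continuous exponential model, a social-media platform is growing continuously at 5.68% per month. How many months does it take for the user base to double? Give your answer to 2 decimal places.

doubling time = ln(2) / |r| = 0.69315 / 0.0568

doubling time ≈ 12.20 months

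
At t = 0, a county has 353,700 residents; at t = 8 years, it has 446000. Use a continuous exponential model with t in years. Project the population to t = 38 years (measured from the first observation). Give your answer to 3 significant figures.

r = ln(446000/353700) / 8 ≈ 0.028984 per year
P(38) = 353700 · e^(0.028984·38) = 353700 · 3.00832 ≈ 1064042.82

≈ 1,060,000 residents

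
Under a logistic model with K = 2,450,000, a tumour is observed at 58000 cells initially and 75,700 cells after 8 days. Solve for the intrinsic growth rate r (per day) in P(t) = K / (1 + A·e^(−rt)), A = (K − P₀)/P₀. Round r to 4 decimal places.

r ≈ 0.0342 per day

A = (2450000 − 58000)/58000 = 41.24138
75700 = 2450000/(1 + 41.24138·e^(−r·8)) → e^(−8r) = (32.3646 − 1)/41.24138 = 0.760513
r = −ln(0.760513)/8 = 0.27376/8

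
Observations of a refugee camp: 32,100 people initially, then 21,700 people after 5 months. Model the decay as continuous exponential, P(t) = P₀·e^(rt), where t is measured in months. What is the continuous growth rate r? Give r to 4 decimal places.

21700 = 32100 · e^(r·5)
e^(5r) = 21700/32100 = 0.67601
r = ln(0.67601) / 5 = -0.39154 / 5

r ≈ -0.0783 per month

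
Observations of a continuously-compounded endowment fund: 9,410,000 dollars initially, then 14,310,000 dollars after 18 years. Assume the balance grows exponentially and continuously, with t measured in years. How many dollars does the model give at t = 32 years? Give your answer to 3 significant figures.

≈ 19,800,000 dollars

r = ln(14310000/9410000) / 18 ≈ 0.023288 per year
P(32) = 9410000 · e^(0.023288·32) = 9410000 · 2.1069 ≈ 19825953.64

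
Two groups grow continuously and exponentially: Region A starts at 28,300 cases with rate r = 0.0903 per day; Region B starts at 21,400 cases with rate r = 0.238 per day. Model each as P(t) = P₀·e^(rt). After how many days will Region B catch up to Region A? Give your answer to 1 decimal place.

28300·e^(0.0903t) = 21400·e^(0.238t)
28300/21400 = e^((0.238 − 0.0903)t) → ln(1.32243) = 0.1477·t
t = 0.27947 / 0.1477

t ≈ 1.9 days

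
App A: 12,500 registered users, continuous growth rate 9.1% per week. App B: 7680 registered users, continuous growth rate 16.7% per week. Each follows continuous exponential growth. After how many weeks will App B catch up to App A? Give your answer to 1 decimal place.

12500·e^(0.091t) = 7680·e^(0.167t)
12500/7680 = e^((0.167 − 0.091)t) → ln(1.6276) = 0.076·t
t = 0.48711 / 0.076

t ≈ 6.4 weeks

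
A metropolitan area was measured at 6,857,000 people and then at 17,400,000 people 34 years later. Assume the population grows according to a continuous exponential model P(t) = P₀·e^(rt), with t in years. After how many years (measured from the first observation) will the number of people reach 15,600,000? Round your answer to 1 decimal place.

r = ln(17400000/6857000) / 34 ≈ 0.027388 per year
t = ln(15600000/6857000) / r = 0.822 / 0.027388 ≈ 30.013

t ≈ 30.0 years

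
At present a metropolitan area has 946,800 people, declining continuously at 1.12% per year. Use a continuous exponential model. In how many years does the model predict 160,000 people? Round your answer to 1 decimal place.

160000 = 946800 · e^(-0.0112·t)
t = ln(160000/946800) / -0.0112 = ln(0.16899) / -0.0112 = -1.77791 / -0.0112

t ≈ 158.7 years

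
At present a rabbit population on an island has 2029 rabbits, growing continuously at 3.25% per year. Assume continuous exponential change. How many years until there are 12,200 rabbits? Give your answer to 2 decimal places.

t ≈ 55.20 years

12200 = 2029 · e^(0.0325·t)
t = ln(12200/2029) / 0.0325 = ln(6.01281) / 0.0325 = 1.79389 / 0.0325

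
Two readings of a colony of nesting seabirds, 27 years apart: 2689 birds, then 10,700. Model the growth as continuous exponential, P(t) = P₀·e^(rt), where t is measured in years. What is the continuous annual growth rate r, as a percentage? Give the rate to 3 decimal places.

r ≈ 5.115% per year

10700 = 2689 · e^(r·27)
e^(27r) = 10700/2689 = 3.97917
r = ln(3.97917) / 27 = 1.38107 / 27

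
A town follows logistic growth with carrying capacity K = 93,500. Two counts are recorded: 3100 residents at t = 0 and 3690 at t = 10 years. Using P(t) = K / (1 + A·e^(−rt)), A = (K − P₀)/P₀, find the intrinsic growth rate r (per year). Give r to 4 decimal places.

A = (93500 − 3100)/3100 = 29.16129
3690 = 93500/(1 + 29.16129·e^(−r·10)) → e^(−10r) = (25.33875 − 1)/29.16129 = 0.834625
r = −ln(0.834625)/10 = 0.18077/10

r ≈ 0.0181 per year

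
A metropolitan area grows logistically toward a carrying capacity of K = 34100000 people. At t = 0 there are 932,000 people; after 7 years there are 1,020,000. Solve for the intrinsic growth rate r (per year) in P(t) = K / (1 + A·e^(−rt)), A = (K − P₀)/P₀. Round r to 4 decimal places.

A = (34100000 − 932000)/932000 = 35.58798
1020000 = 34100000/(1 + 35.58798·e^(−r·7)) → e^(−7r) = (33.43137 − 1)/35.58798 = 0.911301
r = −ln(0.911301)/7 = 0.09288/7

r ≈ 0.0133 per year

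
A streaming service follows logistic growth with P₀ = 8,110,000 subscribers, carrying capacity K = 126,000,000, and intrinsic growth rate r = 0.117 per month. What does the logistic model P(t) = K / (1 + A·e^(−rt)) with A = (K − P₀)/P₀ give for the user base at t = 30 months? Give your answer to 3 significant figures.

A = (126000000 − 8110000)/8110000 = 14.53637
P(30) = 126000000 / (1 + 14.53637·e^(−0.117·30)) = 126000000 / (1 + 14.53637·0.029897)
= 126000000 / 1.43459 ≈ 87829803.66

≈ 87,800,000 subscribers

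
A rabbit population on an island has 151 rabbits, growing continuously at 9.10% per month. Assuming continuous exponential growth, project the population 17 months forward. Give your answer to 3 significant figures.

P(17) = 151 · e^(0.091·17) = 151 · e^(1.547)
= 151 · 4.69736 ≈ 709.3

≈ 709 rabbits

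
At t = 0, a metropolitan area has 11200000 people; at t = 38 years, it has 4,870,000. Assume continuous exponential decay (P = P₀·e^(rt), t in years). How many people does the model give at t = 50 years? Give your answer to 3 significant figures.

≈ 3,740,000 people

r = ln(4870000/11200000) / 38 ≈ -0.021916 per year
P(50) = 11200000 · e^(-0.021916·50) = 11200000 · 0.33427 ≈ 3743788.99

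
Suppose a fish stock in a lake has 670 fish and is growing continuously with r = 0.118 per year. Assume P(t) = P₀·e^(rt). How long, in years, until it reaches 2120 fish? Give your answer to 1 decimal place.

2120 = 670 · e^(0.118·t)
t = ln(2120/670) / 0.118 = ln(3.16418) / 0.118 = 1.15189 / 0.118

t ≈ 9.8 years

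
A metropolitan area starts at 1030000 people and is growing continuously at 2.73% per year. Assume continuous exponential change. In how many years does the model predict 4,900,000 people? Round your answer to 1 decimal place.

t ≈ 57.1 years

4900000 = 1030000 · e^(0.0273·t)
t = ln(4900000/1030000) / 0.0273 = ln(4.75728) / 0.0273 = 1.55968 / 0.0273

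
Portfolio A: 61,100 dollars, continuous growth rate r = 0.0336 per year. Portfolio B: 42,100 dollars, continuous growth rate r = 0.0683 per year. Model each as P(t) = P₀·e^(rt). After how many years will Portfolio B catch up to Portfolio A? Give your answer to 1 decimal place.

t ≈ 10.7 years

61100·e^(0.0336t) = 42100·e^(0.0683t)
61100/42100 = e^((0.0683 − 0.0336)t) → ln(1.45131) = 0.0347·t
t = 0.37246 / 0.0347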